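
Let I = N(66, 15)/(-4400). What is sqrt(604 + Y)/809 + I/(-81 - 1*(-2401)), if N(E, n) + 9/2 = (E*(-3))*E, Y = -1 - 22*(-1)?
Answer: 106310261/3303308800 ≈ 0.032183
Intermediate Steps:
Y = 21 (Y = -1 + 22 = 21)
N(E, n) = -9/2 - 3*E**2 (N(E, n) = -9/2 + (E*(-3))*E = -9/2 + (-3*E)*E = -9/2 - 3*E**2)
I = 5229/1760 (I = (-9/2 - 3*66**2)/(-4400) = (-9/2 - 3*4356)*(-1/4400) = (-9/2 - 13068)*(-1/4400) = -26145/2*(-1/4400) = 5229/1760 ≈ 2.9710)
sqrt(604 + Y)/809 + I/(-81 - 1*(-2401)) = sqrt(604 + 21)/809 + 5229/(1760*(-81 - 1*(-2401))) = sqrt(625)*(1/809) + 5229/(1760*(-81 + 2401)) = 25*(1/809) + (5229/1760)/2320 = 25/809 + (5229/1760)*(1/2320) = 25/809 + 5229/4083200 = 106310261/3303308800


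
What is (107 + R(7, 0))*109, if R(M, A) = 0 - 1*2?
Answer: 11445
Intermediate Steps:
R(M, A) = -2 (R(M, A) = 0 - 2 = -2)
(107 + R(7, 0))*109 = (107 - 2)*109 = 105*109 = 11445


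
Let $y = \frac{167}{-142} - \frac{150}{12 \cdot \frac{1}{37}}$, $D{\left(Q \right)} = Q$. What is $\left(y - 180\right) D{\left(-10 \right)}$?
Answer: $\frac{457010}{71} \approx 6436.8$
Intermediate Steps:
$y = - \frac{32921}{71}$ ($y = 167 \left(- \frac{1}{142}\right) - \frac{150}{12 \cdot \frac{1}{37}} = - \frac{167}{142} - \frac{150}{\frac{12}{37}} = - \frac{167}{142} - \frac{925}{2} = - \frac{32921}{71} \approx -463.68$)
$\left(y - 180\right) D{\left(-10 \right)} = \left(- \frac{32921}{71} - 180\right) \left(-10\right) = \left(- \frac{45701}{71}\right) \left(-10\right) = \frac{457010}{71}$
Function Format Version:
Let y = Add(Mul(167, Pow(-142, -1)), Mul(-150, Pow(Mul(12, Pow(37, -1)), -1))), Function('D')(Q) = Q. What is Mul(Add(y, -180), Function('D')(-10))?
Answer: Rational(457010, 71) ≈ 6436.8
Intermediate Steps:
y = Rational(-32921, 71) (y = Add(Mul(167, Rational(-1, 142)), Mul(-150, Pow(Mul(12, Rational(1, 37)), -1))) = Add(Rational(-167, 142), Mul(-150, Pow(Rational(12, 37), -1))) = Add(Rational(-167, 142), Mul(-150, Rational(37, 12))) = Add(Rational(-167, 142), Rational(-925, 2)) = Rational(-32921, 71) ≈ -463.68)
Mul(Add(y, -180), Function('D')(-10)) = Mul(Add(Rational(-32921, 71), -180), -10) = Mul(Rational(-45701, 71), -10) = Rational(457010, 71)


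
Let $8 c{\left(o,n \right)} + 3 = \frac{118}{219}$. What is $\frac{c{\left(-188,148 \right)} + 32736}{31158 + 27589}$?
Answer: $\frac{57352933}{102924744} \approx 0.55723$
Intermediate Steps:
$c{\left(o,n \right)} = - \frac{539}{1752}$ ($c{\left(o,n \right)} = - \frac{3}{8} + \frac{118 \cdot \frac{1}{219}}{8} = - \frac{3}{8} + \frac{1}{8} \cdot \frac{118}{219} = - \frac{3}{8} + \frac{59}{876} = - \frac{539}{1752}$)
$\frac{c{\left(-188,148 \right)} + 32736}{31158 + 27589} = \frac{- \frac{539}{1752} + 32736}{31158 + 27589} = \frac{57352933}{1752 \cdot 58747} = \frac{57352933}{1752} \cdot \frac{1}{58747} = \frac{57352933}{102924744}$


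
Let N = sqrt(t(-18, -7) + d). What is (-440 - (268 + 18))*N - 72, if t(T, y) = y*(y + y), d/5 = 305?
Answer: -72 - 726*sqrt(1623) ≈ -29320.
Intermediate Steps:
d = 1525 (d = 5*305 = 1525)
t(T, y) = 2*y**2 (t(T, y) = y*(2*y) = 2*y**2)
N = sqrt(1623) (N = sqrt(2*(-7)**2 + 1525) = sqrt(2*49 + 1525) = sqrt(98 + 1525) = sqrt(1623) ≈ 40.286)
(-440 - (268 + 18))*N - 72 = (-440 - (268 + 18))*sqrt(1623) - 72 = (-440 - 1*286)*sqrt(1623) - 72 = (-440 - 286)*sqrt(1623) - 72 = -726*sqrt(1623) - 72 = -72 - 726*sqrt(1623)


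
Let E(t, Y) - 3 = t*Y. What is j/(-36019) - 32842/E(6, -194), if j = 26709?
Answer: 1151926849/41818059 ≈ 27.546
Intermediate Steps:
E(t, Y) = 3 + Y*t (E(t, Y) = 3 + t*Y = 3 + Y*t)
j/(-36019) - 32842/E(6, -194) = 26709/(-36019) - 32842/(3 - 194*6) = 26709*(-1/36019) - 32842/(3 - 1164) = -26709/36019 - 32842/(-1161) = -26709/36019 - 32842*(-1/1161) = -26709/36019 + 32842/1161 = 1151926849/41818059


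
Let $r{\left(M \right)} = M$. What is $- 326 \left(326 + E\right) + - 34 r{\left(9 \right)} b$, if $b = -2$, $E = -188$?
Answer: $-44376$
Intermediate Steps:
$- 326 \left(326 + E\right) + - 34 r{\left(9 \right)} b = - 326 \left(326 - 188\right) + \left(-34\right) 9 \left(-2\right) = \left(-326\right) 138 - -612 = -44988 + 612 = -44376$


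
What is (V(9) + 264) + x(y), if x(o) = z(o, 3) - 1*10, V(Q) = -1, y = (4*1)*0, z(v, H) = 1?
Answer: 254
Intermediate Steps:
y = 0 (y = 4*0 = 0)
x(o) = -9 (x(o) = 1 - 1*10 = 1 - 10 = -9)
(V(9) + 264) + x(y) = (-1 + 264) - 9 = 263 - 9 = 254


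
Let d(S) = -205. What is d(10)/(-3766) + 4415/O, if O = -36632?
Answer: -4558665/68978056 ≈ -0.066089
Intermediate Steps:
d(10)/(-3766) + 4415/O = -205/(-3766) + 4415/(-36632) = -205*(-1/3766) + 4415*(-1/36632) = 205/3766 - 4415/36632 = -4558665/68978056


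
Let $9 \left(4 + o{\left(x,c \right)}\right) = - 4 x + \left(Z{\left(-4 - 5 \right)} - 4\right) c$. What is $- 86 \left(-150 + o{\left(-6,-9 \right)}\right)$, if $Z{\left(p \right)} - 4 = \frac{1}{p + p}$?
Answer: $\frac{117089}{9} \approx 13010.0$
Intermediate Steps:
$Z{\left(p \right)} = 4 + \frac{1}{2 p}$ ($Z{\left(p \right)} = 4 + \frac{1}{p + p} = 4 + \frac{1}{2 p}$)
$o{\left(x,c \right)} = -4 - \frac{4 x}{9} - \frac{c}{162}$ ($o{\left(x,c \right)} = -4 + \frac{- 4 x + \left(\left(4 + \frac{1}{2 \left(-4 - 5\right)}\right) - 4\right) c}{9} = -4 + \frac{- 4 x + \left(\left(4 + \frac{1}{2 \left(-9\right)}\right) - 4\right) c}{9} = -4 + \frac{- 4 x + \left(\left(4 + \frac{1}{2} \left(- \frac{1}{9}\right)\right) - 4\right) c}{9} = -4 + \frac{- 4 x + \left(\left(4 - \frac{1}{18}\right) - 4\right) c}{9} = -4 + \frac{- 4 x + \left(\frac{71}{18} - 4\right) c}{9} = -4 + \frac{- 4 x - \frac{c}{18}}{9} = -4 - \left(\frac{c}{162} + \frac{4 x}{9}\right) = -4 - \frac{4 x}{9} - \frac{c}{162}$)
$- 86 \left(-150 + o{\left(-6,-9 \right)}\right) = - 86 \left(-150 - \frac{23}{18}\right) = \left(-86\right) \left(- \frac{2723}{18}\right) = \frac{117089}{9}$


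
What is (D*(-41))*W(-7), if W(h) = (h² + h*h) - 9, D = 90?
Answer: -328410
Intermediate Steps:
W(h) = -9 + 2*h² (W(h) = (h² + h²) - 9 = 2*h² - 9 = -9 + 2*h²)
(D*(-41))*W(-7) = (90*(-41))*(-9 + 2*(-7)²) = -3690*(-9 + 2*49) = -3690*(-9 + 98) = -3690*89 = -328410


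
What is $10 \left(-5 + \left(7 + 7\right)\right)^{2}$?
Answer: $810$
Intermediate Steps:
$10 \left(-5 + \left(7 + 7\right)\right)^{2} = 10 \left(-5 + 14\right)^{2} = 10 \cdot 9^{2} = 10 \cdot 81 = 810$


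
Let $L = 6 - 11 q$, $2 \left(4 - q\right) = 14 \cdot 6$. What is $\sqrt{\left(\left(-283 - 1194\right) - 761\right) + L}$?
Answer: $i \sqrt{1814} \approx 42.591 i$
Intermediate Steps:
$q = -38$ ($q = 4 - \frac{14 \cdot 6}{2} = 4 - 42 = -38$)
$L = 424$ ($L = 6 - -418 = 6 + 418 = 424$)
$\sqrt{\left(\left(-283 - 1194\right) - 761\right) + L} = \sqrt{\left(\left(-283 - 1194\right) - 761\right) + 424} = \sqrt{\left(-1477 - 761\right) + 424} = \sqrt{-2238 + 424} = \sqrt{-1814} = i \sqrt{1814}$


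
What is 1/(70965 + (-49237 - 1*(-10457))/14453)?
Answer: 14453/1025618365 ≈ 1.4092e-5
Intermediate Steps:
1/(70965 + (-49237 - 1*(-10457))/14453) = 1/(70965 + (-49237 + 10457)*(1/14453)) = 1/(70965 - 38780*1/14453) = 1/(70965 - 38780/14453) = 1/(1025618365/14453) = 14453/1025618365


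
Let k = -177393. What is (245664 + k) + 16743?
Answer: 85014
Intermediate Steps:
(245664 + k) + 16743 = (245664 - 177393) + 16743 = 68271 + 16743 = 85014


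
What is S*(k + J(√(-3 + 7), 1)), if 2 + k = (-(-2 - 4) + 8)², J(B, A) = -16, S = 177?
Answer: 31506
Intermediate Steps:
k = 194 (k = -2 + (-(-2 - 4) + 8)² = -2 + (-1*(-6) + 8)² = -2 + (6 + 8)² = -2 + 14² = -2 + 196 = 194)
S*(k + J(√(-3 + 7), 1)) = 177*(194 - 16) = 177*178 = 31506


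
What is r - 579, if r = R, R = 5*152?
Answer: 181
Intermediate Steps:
R = 760
r = 760
r - 579 = 760 - 579 = 181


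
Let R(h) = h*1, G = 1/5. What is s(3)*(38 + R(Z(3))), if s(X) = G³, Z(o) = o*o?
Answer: 47/125 ≈ 0.37600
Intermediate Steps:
G = ⅕ ≈ 0.20000
Z(o) = o²
R(h) = h
s(X) = 1/125 (s(X) = (⅕)³ = 1/125)
s(3)*(38 + R(Z(3))) = (38 + 3²)/125 = (38 + 9)/125 = (1/125)*47 = 47/125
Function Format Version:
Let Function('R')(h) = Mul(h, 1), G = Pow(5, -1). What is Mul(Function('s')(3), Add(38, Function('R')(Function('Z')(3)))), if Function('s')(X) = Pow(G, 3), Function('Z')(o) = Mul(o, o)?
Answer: Rational(47, 125) ≈ 0.37600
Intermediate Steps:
G = Rational(1, 5) ≈ 0.20000
Function('Z')(o) = Pow(o, 2)
Function('R')(h) = h
Function('s')(X) = Rational(1, 125) (Function('s')(X) = Pow(Rational(1, 5), 3) = Rational(1, 125))
Mul(Function('s')(3), Add(38, Function('R')(Function('Z')(3)))) = Mul(Rational(1, 125), Add(38, Pow(3, 2))) = Mul(Rational(1, 125), Add(38, 9)) = Mul(Rational(1, 125), 47) = Rational(47, 125)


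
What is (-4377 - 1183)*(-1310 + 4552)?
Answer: -18025520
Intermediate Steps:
(-4377 - 1183)*(-1310 + 4552) = -5560*3242 = -18025520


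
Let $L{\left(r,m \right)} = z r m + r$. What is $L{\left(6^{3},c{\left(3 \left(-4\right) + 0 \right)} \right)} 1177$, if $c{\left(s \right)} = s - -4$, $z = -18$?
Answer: $36863640$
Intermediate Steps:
$c{\left(s \right)} = 4 + s$ ($c{\left(s \right)} = s + 4 = 4 + s$)
$L{\left(r,m \right)} = r - 18 m r$ ($L{\left(r,m \right)} = - 18 r m + r = - 18 m r + r = r - 18 m r$)
$L{\left(6^{3},c{\left(3 \left(-4\right) + 0 \right)} \right)} 1177 = 6^{3} \left(1 - 18 \left(4 + \left(3 \left(-4\right) + 0\right)\right)\right) 1177 = 216 \left(1 - 18 \left(4 + \left(-12 + 0\right)\right)\right) 1177 = 216 \left(1 - 18 \left(4 - 12\right)\right) 1177 = 216 \left(1 - -144\right) 1177 = 216 \left(1 + 144\right) 1177 = 216 \cdot 145 \cdot 1177 = 31320 \cdot 1177 = 36863640$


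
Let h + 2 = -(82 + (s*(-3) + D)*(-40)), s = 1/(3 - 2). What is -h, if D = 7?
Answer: -76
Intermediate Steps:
s = 1 (s = 1/1 = 1)
h = 76 (h = -2 - (82 + (1*(-3) + 7)*(-40)) = -2 - (82 + (-3 + 7)*(-40)) = -2 - (82 + 4*(-40)) = -2 - (82 - 160) = -2 - 1*(-78) = -2 + 78 = 76)
-h = -1*76 = -76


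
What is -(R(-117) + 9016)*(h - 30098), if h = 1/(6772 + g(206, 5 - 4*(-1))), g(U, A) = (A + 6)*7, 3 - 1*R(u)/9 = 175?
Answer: 1545756101260/6877 ≈ 2.2477e+8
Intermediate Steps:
R(u) = -1548 (R(u) = 27 - 9*175 = 27 - 1575 = -1548)
g(U, A) = 42 + 7*A (g(U, A) = (6 + A)*7 = 42 + 7*A)
h = 1/6877 (h = 1/(6772 + (42 + 7*(5 - 4*(-1)))) = 1/(6772 + (42 + 7*(5 + 4))) = 1/(6772 + (42 + 7*9)) = 1/(6772 + (42 + 63)) = 1/(6772 + 105) = 1/6877 ≈ 0.00014541)
-(R(-117) + 9016)*(h - 30098) = -(-1548 + 9016)*(1/6877 - 30098) = -7468*(-206983945)/6877 = -1*(-1545756101260/6877) = 1545756101260/6877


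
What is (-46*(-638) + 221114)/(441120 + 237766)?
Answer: 125231/339443 ≈ 0.36893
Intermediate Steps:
(-46*(-638) + 221114)/(441120 + 237766) = (29348 + 221114)/678886 = 250462*(1/678886) = 125231/339443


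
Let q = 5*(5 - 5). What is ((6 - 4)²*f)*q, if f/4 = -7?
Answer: 0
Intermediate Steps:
q = 0 (q = 5*0 = 0)
f = -28 (f = 4*(-7) = -28)
((6 - 4)²*f)*q = ((6 - 4)²*(-28))*0 = (2²*(-28))*0 = (4*(-28))*0 = -112*0 = 0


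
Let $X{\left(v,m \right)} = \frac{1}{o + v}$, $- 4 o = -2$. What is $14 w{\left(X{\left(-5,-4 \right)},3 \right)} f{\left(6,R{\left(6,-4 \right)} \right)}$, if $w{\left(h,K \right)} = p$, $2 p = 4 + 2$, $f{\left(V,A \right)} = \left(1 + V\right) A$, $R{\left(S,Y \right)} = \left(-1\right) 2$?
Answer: $-588$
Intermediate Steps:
$o = \frac{1}{2}$ ($o = \left(- \frac{1}{4}\right) \left(-2\right) = \frac{1}{2} \approx 0.5$)
$X{\left(v,m \right)} = \frac{1}{\frac{1}{2} + v}$
$R{\left(S,Y \right)} = -2$
$f{\left(V,A \right)} = A \left(1 + V\right)$
$p = 3$ ($p = \frac{4 + 2}{2} = \frac{1}{2} \cdot 6 = 3$)
$w{\left(h,K \right)} = 3$
$14 w{\left(X{\left(-5,-4 \right)},3 \right)} f{\left(6,R{\left(6,-4 \right)} \right)} = 14 \cdot 3 \left(- 2 \left(1 + 6\right)\right) = 42 \left(\left(-2\right) 7\right) = 42 \left(-14\right) = -588$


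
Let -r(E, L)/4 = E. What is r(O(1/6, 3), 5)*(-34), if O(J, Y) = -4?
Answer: -544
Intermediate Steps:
r(E, L) = -4*E
r(O(1/6, 3), 5)*(-34) = -4*(-4)*(-34) = 16*(-34) = -544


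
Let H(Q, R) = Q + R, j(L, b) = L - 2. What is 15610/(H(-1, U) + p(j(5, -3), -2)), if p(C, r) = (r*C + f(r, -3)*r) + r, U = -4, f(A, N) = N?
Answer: -2230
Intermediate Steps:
j(L, b) = -2 + L
p(C, r) = -2*r + C*r (p(C, r) = (r*C - 3*r) + r = (C*r - 3*r) + r = (-3*r + C*r) + r = -2*r + C*r)
15610/(H(-1, U) + p(j(5, -3), -2)) = 15610/((-1 - 4) - 2*(-2 + (-2 + 5))) = 15610/(-5 - 2*(-2 + 3)) = 15610/(-5 - 2*1) = 15610/(-5 - 2) = 15610/(-7) = 15610*(-⅐) = -2230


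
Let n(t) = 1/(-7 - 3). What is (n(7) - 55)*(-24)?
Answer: 6612/5 ≈ 1322.4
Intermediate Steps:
n(t) = -⅒ (n(t) = 1/(-10) = -⅒)
(n(7) - 55)*(-24) = (-⅒ - 55)*(-24) = -551/10*(-24) = 6612/5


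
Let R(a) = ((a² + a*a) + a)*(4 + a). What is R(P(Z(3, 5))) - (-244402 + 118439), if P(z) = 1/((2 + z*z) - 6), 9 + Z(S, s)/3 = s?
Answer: 172821275831/1372000 ≈ 1.2596e+5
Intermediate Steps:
Z(S, s) = -27 + 3*s
P(z) = 1/(-4 + z²) (P(z) = 1/((2 + z²) - 6) = 1/(-4 + z²))
R(a) = (4 + a)*(a + 2*a²) (R(a) = ((a² + a²) + a)*(4 + a) = (2*a² + a)*(4 + a) = (a + 2*a²)*(4 + a) = (4 + a)*(a + 2*a²))
R(P(Z(3, 5))) - (-244402 + 118439) = (4 + 2*(1/(-4 + (-27 + 3*5)²))² + 9/(-4 + (-27 + 3*5)²))/(-4 + (-27 + 3*5)²) - (-244402 + 118439) = (4 + 2*(1/(-4 + (-27 + 15)²))² + 9/(-4 + (-27 + 15)²))/(-4 + (-27 + 15)²) - 1*(-125963) = (4 + 2*(1/(-4 + (-12)²))² + 9/(-4 + (-12)²))/(-4 + (-12)²) + 125963 = (4 + 2*(1/(-4 + 144))² + 9/(-4 + 144))/(-4 + 144) + 125963 = (4 + 2*(1/140)² + 9/140)/140 + 125963 = (4 + 2*(1/140)² + 9*(1/140))/140 + 125963 = (4 + 2*(1/19600) + 9/140)/140 + 125963 = (4 + 1/9800 + 9/140)/140 + 125963 = (1/140)*(39831/9800) + 125963 = 39831/1372000 + 125963 = 172821275831/1372000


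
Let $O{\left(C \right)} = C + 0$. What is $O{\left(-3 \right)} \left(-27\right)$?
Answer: $81$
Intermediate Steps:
$O{\left(C \right)} = C$
$O{\left(-3 \right)} \left(-27\right) = \left(-3\right) \left(-27\right) = 81$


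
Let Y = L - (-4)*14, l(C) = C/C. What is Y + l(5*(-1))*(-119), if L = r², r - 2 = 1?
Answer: -54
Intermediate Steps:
l(C) = 1
r = 3 (r = 2 + 1 = 3)
L = 9 (L = 3² = 9)
Y = 65 (Y = 9 - (-4)*14 = 9 - 1*(-56) = 9 + 56 = 65)
Y + l(5*(-1))*(-119) = 65 + 1*(-119) = 65 - 119 = -54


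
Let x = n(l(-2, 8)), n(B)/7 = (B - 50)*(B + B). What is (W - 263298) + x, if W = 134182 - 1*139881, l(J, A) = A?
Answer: -273701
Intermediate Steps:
W = -5699 (W = 134182 - 139881 = -5699)
n(B) = 14*B*(-50 + B) (n(B) = 7*((B - 50)*(B + B)) = 7*((-50 + B)*(2*B)) = 7*(2*B*(-50 + B)) = 14*B*(-50 + B))
x = -4704 (x = 14*8*(-50 + 8) = 14*8*(-42) = -4704)
(W - 263298) + x = (-5699 - 263298) - 4704 = -268997 - 4704 = -273701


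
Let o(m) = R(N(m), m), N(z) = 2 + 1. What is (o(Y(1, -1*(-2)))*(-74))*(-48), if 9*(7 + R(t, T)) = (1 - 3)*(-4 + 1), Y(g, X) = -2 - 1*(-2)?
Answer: -22496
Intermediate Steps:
N(z) = 3
Y(g, X) = 0 (Y(g, X) = -2 + 2 = 0)
R(t, T) = -19/3 (R(t, T) = -7 + ((1 - 3)*(-4 + 1))/9 = -7 + (-2*(-3))/9 = -7 + (⅑)*6 = -7 + ⅔ = -19/3)
o(m) = -19/3
(o(Y(1, -1*(-2)))*(-74))*(-48) = -19/3*(-74)*(-48) = (1406/3)*(-48) = -22496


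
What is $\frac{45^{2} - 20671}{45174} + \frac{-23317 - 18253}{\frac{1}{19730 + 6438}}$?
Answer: $- \frac{24570223536443}{22587} \approx -1.0878 \cdot 10^{9}$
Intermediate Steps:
$\frac{45^{2} - 20671}{45174} + \frac{-23317 - 18253}{\frac{1}{19730 + 6438}} = \left(2025 - 20671\right) \frac{1}{45174} - \frac{41570}{\frac{1}{26168}} = \left(-18646\right) \frac{1}{45174} - 41570 \frac{1}{\frac{1}{26168}} = - \frac{9323}{22587} - 1087803760 = - \frac{24570223536443}{22587}$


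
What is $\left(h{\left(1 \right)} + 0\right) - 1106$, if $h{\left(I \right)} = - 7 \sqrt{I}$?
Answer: $-1113$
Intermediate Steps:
$\left(h{\left(1 \right)} + 0\right) - 1106 = \left(- 7 \sqrt{1} + 0\right) - 1106 = \left(\left(-7\right) 1 + 0\right) - 1106 = \left(-7 + 0\right) - 1106 = -7 - 1106 = -1113$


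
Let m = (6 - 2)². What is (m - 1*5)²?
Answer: 121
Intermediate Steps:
m = 16 (m = 4² = 16)
(m - 1*5)² = (16 - 1*5)² = (16 - 5)² = 11² = 121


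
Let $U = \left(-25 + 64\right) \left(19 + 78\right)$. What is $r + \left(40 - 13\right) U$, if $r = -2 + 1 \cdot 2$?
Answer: $102141$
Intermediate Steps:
$r = 0$ ($r = -2 + 2 = 0$)
$U = 3783$ ($U = 39 \cdot 97 = 3783$)
$r + \left(40 - 13\right) U = 0 + \left(40 - 13\right) 3783 = 0 + 27 \cdot 3783 = 0 + 102141 = 102141$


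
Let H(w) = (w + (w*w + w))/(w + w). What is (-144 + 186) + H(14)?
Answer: 50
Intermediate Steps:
H(w) = (w² + 2*w)/(2*w) (H(w) = (w + (w² + w))/((2*w)) = (w + (w + w²))*(1/(2*w)) = (w² + 2*w)*(1/(2*w)) = (w² + 2*w)/(2*w))
(-144 + 186) + H(14) = (-144 + 186) + (1 + (½)*14) = 42 + (1 + 7) = 42 + 8 = 50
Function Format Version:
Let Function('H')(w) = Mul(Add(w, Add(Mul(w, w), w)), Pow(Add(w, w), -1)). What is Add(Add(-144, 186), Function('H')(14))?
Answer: 50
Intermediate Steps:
Function('H')(w) = Mul(Rational(1, 2), Pow(w, -1), Add(Pow(w, 2), Mul(2, w))) (Function('H')(w) = Mul(Add(w, Add(Pow(w, 2), w)), Pow(Mul(2, w), -1)) = Mul(Add(w, Add(w, Pow(w, 2))), Mul(Rational(1, 2), Pow(w, -1))) = Mul(Add(Pow(w, 2), Mul(2, w)), Mul(Rational(1, 2), Pow(w, -1))) = Mul(Rational(1, 2), Pow(w, -1), Add(Pow(w, 2), Mul(2, w))))
Add(Add(-144, 186), Function('H')(14)) = Add(Add(-144, 186), Add(1, Mul(Rational(1, 2), 14))) = Add(42, Add(1, 7)) = Add(42, 8) = 50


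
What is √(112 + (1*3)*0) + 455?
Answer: 455 + 4*√7 ≈ 465.58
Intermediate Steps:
√(112 + (1*3)*0) + 455 = √(112 + 3*0) + 455 = √(112 + 0) + 455 = √112 + 455 = 4*√7 + 455 = 455 + 4*√7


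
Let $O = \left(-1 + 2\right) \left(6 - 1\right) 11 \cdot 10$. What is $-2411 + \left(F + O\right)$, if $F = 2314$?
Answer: $453$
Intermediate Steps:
$O = 550$ ($O = 1 \cdot 5 \cdot 11 \cdot 10 = 5 \cdot 11 \cdot 10 = 55 \cdot 10 = 550$)
$-2411 + \left(F + O\right) = -2411 + \left(2314 + 550\right) = -2411 + 2864 = 453$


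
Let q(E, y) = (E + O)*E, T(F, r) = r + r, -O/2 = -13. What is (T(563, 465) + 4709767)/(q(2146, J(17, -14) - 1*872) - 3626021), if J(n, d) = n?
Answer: 4710697/1035091 ≈ 4.5510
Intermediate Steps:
O = 26 (O = -2*(-13) = 26)
T(F, r) = 2*r
q(E, y) = E*(26 + E) (q(E, y) = (E + 26)*E = (26 + E)*E = E*(26 + E))
(T(563, 465) + 4709767)/(q(2146, J(17, -14) - 1*872) - 3626021) = (2*465 + 4709767)/(2146*(26 + 2146) - 3626021) = (930 + 4709767)/(2146*2172 - 3626021) = 4710697/(4661112 - 3626021) = 4710697/1035091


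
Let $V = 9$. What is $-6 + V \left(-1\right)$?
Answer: $-15$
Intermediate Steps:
$-6 + V \left(-1\right) = -6 + 9 \left(-1\right) = -6 - 9 = -15$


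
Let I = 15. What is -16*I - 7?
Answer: -247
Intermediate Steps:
-16*I - 7 = -16*15 - 7 = -240 - 7 = -247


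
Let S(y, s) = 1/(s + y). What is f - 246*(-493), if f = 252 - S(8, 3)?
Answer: 1336829/11 ≈ 1.2153e+5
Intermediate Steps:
f = 2771/11 (f = 252 - 1/(3 + 8) = 252 - 1/11 = 2771/11 ≈ 251.91)
f - 246*(-493) = 2771/11 - 246*(-493) = 2771/11 + 121278 = 1336829/11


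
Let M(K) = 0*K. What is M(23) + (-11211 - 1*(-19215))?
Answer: 8004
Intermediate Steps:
M(K) = 0
M(23) + (-11211 - 1*(-19215)) = 0 + (-11211 - 1*(-19215)) = 0 + (-11211 + 19215) = 0 + 8004 = 8004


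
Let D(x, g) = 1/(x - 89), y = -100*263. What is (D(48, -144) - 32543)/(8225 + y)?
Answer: 1334264/741075 ≈ 1.8004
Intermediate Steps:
y = -26300
D(x, g) = 1/(-89 + x)
(D(48, -144) - 32543)/(8225 + y) = (1/(-89 + 48) - 32543)/(8225 - 26300) = (1/(-41) - 32543)/(-18075) = (-1/41 - 32543)*(-1/18075) = -1334264/41*(-1/18075) = 1334264/741075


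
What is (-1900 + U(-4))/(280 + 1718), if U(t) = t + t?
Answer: -106/111 ≈ -0.95496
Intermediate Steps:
U(t) = 2*t
(-1900 + U(-4))/(280 + 1718) = (-1900 + 2*(-4))/(280 + 1718) = (-1900 - 8)/1998 = -1908*1/1998 = -106/111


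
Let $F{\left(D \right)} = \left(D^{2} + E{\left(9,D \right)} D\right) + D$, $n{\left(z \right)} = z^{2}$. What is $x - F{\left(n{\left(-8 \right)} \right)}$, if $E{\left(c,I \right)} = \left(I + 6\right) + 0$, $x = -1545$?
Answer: $-10185$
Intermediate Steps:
$E{\left(c,I \right)} = 6 + I$ ($E{\left(c,I \right)} = \left(6 + I\right) + 0 = 6 + I$)
$F{\left(D \right)} = D + D^{2} + D \left(6 + D\right)$ ($F{\left(D \right)} = \left(D^{2} + \left(6 + D\right) D\right) + D = \left(D^{2} + D \left(6 + D\right)\right) + D = D + D^{2} + D \left(6 + D\right)$)
$x - F{\left(n{\left(-8 \right)} \right)} = -1545 - \left(-8\right)^{2} \left(7 + 2 \left(-8\right)^{2}\right) = -1545 - 64 \left(7 + 2 \cdot 64\right) = -1545 - 64 \left(7 + 128\right) = -1545 - 64 \cdot 135 = -1545 - 8640 = -10185$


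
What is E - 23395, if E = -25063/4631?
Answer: -108367308/4631 ≈ -23400.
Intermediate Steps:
E = -25063/4631 (E = -25063*1/4631 = -25063/4631 ≈ -5.4120)
E - 23395 = -25063/4631 - 23395 = -108367308/4631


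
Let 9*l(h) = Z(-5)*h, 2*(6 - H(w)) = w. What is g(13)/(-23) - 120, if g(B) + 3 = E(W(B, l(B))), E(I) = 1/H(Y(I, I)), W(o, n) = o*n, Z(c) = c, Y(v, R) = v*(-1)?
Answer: -2031891/16951 ≈ -119.87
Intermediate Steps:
Y(v, R) = -v
H(w) = 6 - w/2
l(h) = -5*h/9 (l(h) = (-5*h)/9 = -5*h/9)
W(o, n) = n*o
E(I) = 1/(6 + I/2) (E(I) = 1/(6 - (-1)*I/2) = 1/(6 + I/2))
g(B) = -3 + 2/(12 - 5*B²/9) (g(B) = -3 + 2/(12 + (-5*B/9)*B) = -3 + 2/(12 - 5*B²/9))
g(13)/(-23) - 120 = (3*(102 - 5*13²)/(-108 + 5*13²))/(-23) - 120 = -3*(102 - 5*169)/(23*(-108 + 5*169)) - 120 = -3*(102 - 845)/(23*(-108 + 845)) - 120 = -3*(-743)/(23*737) - 120 = -1/23*(-2229/737) - 120 = 2229/16951 - 120 = -2031891/16951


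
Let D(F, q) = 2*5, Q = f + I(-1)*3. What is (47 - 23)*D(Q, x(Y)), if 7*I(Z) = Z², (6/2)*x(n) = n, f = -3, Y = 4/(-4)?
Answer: 240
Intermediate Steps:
Y = -1 (Y = 4*(-¼) = -1)
x(n) = n/3
I(Z) = Z²/7
Q = -18/7 (Q = -3 + ((⅐)*(-1)²)*3 = -3 + ((⅐)*1)*3 = -3 + (⅐)*3 = -3 + 3/7 = -18/7 ≈ -2.5714)
D(F, q) = 10
(47 - 23)*D(Q, x(Y)) = (47 - 23)*10 = 24*10 = 240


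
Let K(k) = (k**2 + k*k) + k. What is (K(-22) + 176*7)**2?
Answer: 4743684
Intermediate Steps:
K(k) = k + 2*k**2 (K(k) = (k**2 + k**2) + k = 2*k**2 + k = k + 2*k**2)
(K(-22) + 176*7)**2 = (-22*(1 + 2*(-22)) + 176*7)**2 = (-22*(1 - 44) + 1232)**2 = (-22*(-43) + 1232)**2 = (946 + 1232)**2 = 2178**2 = 4743684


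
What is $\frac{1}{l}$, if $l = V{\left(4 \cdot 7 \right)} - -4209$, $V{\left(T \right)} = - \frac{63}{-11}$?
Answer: $\frac{11}{46362} \approx 0.00023726$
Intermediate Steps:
$V{\left(T \right)} = \frac{63}{11}$ ($V{\left(T \right)} = \left(-63\right) \left(- \frac{1}{11}\right) = \frac{63}{11}$)
$l = \frac{46362}{11}$ ($l = \frac{63}{11} - -4209 = \frac{63}{11} + 4209 = \frac{46362}{11} \approx 4214.7$)
$\frac{1}{l} = \frac{1}{\frac{46362}{11}} = \frac{11}{46362}$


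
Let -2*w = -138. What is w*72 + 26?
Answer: 4994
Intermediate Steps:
w = 69 (w = -½*(-138) = 69)
w*72 + 26 = 69*72 + 26 = 4968 + 26 = 4994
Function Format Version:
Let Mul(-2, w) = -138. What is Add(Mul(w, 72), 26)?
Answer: 4994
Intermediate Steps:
w = 69 (w = Mul(Rational(-1, 2), -138) = 69)
Add(Mul(w, 72), 26) = Add(Mul(69, 72), 26) = Add(4968, 26) = 4994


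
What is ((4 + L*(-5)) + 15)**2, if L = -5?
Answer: 1936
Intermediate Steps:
((4 + L*(-5)) + 15)**2 = ((4 - 5*(-5)) + 15)**2 = ((4 + 25) + 15)**2 = (29 + 15)**2 = 44**2 = 1936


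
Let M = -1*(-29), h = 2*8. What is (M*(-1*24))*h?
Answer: -11136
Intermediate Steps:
h = 16
M = 29
(M*(-1*24))*h = (29*(-1*24))*16 = (29*(-24))*16 = -696*16 = -11136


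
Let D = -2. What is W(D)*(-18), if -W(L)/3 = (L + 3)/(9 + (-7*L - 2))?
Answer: 18/7 ≈ 2.5714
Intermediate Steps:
W(L) = -3*(3 + L)/(7 - 7*L) (W(L) = -3*(L + 3)/(9 + (-7*L - 2)) = -3*(3 + L)/(9 + (-2 - 7*L)) = -3*(3 + L)/(7 - 7*L))
W(D)*(-18) = (3*(3 - 2)/(7*(-1 - 2)))*(-18) = ((3/7)*1/(-3))*(-18) = ((3/7)*(-⅓)*1)*(-18) = -⅐*(-18) = 18/7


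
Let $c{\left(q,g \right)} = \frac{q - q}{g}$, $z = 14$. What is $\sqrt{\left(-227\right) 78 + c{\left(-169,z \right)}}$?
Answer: $i \sqrt{17706} \approx 133.06 i$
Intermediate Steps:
$c{\left(q,g \right)} = 0$ ($c{\left(q,g \right)} = \frac{0}{g} = 0$)
$\sqrt{\left(-227\right) 78 + c{\left(-169,z \right)}} = \sqrt{\left(-227\right) 78 + 0} = \sqrt{-17706 + 0} = \sqrt{-17706} = i \sqrt{17706}$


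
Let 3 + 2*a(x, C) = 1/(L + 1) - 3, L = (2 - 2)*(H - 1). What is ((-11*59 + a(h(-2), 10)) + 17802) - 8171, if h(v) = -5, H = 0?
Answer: 17959/2 ≈ 8979.5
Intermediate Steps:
L = 0 (L = (2 - 2)*(0 - 1) = 0*(-1) = 0)
a(x, C) = -5/2 (a(x, C) = -3/2 + (1/(0 + 1) - 3)/2 = -3/2 + (1/1 - 3)/2 = -3/2 + (1 - 3)/2 = -3/2 + (½)*(-2) = -3/2 - 1 = -5/2)
((-11*59 + a(h(-2), 10)) + 17802) - 8171 = ((-11*59 - 5/2) + 17802) - 8171 = ((-649 - 5/2) + 17802) - 8171 = (-1303/2 + 17802) - 8171 = 34301/2 - 8171 = 17959/2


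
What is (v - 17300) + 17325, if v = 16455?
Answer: 16480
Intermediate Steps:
(v - 17300) + 17325 = (16455 - 17300) + 17325 = -845 + 17325 = 16480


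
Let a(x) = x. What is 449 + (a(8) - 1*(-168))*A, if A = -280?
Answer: -48831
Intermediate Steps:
449 + (a(8) - 1*(-168))*A = 449 + (8 - 1*(-168))*(-280) = 449 + (8 + 168)*(-280) = 449 + 176*(-280) = 449 - 49280 = -48831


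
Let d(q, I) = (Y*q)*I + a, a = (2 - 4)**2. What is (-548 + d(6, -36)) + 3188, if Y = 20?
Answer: -1676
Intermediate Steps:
a = 4 (a = (-2)**2 = 4)
d(q, I) = 4 + 20*I*q (d(q, I) = (20*q)*I + 4 = 20*I*q + 4 = 4 + 20*I*q)
(-548 + d(6, -36)) + 3188 = (-548 + (4 + 20*(-36)*6)) + 3188 = (-548 + (4 - 4320)) + 3188 = (-548 - 4316) + 3188 = -4864 + 3188 = -1676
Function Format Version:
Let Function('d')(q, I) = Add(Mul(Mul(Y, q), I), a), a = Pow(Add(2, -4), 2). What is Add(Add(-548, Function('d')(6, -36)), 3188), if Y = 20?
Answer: -1676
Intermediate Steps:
a = 4 (a = Pow(-2, 2) = 4)
Function('d')(q, I) = Add(4, Mul(20, I, q)) (Function('d')(q, I) = Add(Mul(Mul(20, q), I), 4) = Add(Mul(20, I, q), 4) = Add(4, Mul(20, I, q)))
Add(Add(-548, Function('d')(6, -36)), 3188) = Add(Add(-548, Add(4, Mul(20, -36, 6))), 3188) = Add(Add(-548, Add(4, -4320)), 3188) = Add(Add(-548, -4316), 3188) = Add(-4864, 3188) = -1676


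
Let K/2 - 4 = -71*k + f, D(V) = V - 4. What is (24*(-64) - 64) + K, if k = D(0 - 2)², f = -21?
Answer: -6746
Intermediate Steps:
D(V) = -4 + V
k = 36 (k = (-4 + (0 - 2))² = (-4 - 2)² = (-6)² = 36)
K = -5146 (K = 8 + 2*(-71*36 - 21) = 8 + 2*(-2556 - 21) = 8 + 2*(-2577) = 8 - 5154 = -5146)
(24*(-64) - 64) + K = (24*(-64) - 64) - 5146 = (-1536 - 64) - 5146 = -1600 - 5146 = -6746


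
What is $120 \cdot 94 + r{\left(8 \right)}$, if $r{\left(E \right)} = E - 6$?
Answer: $11282$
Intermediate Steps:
$r{\left(E \right)} = -6 + E$
$120 \cdot 94 + r{\left(8 \right)} = 120 \cdot 94 + \left(-6 + 8\right) = 11280 + 2 = 11282$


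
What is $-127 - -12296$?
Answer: $12169$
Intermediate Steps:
$-127 - -12296 = -127 + 12296 = 12169$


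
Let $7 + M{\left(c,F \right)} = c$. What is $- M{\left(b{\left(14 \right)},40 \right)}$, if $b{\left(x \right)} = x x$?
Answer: $-189$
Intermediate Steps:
$b{\left(x \right)} = x^{2}$
$M{\left(c,F \right)} = -7 + c$
$- M{\left(b{\left(14 \right)},40 \right)} = - (-7 + 14^{2}) = - (-7 + 196) = \left(-1\right) 189 = -189$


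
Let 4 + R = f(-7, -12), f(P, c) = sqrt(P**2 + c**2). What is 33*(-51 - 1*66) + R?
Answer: -3865 + sqrt(193) ≈ -3851.1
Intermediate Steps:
R = -4 + sqrt(193) (R = -4 + sqrt((-7)**2 + (-12)**2) = -4 + sqrt(49 + 144) = -4 + sqrt(193) ≈ 9.8924)
33*(-51 - 1*66) + R = 33*(-51 - 1*66) + (-4 + sqrt(193)) = 33*(-51 - 66) + (-4 + sqrt(193)) = 33*(-117) + (-4 + sqrt(193)) = -3861 + (-4 + sqrt(193)) = -3865 + sqrt(193)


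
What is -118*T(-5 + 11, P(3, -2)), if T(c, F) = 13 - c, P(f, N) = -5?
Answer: -826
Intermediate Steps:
-118*T(-5 + 11, P(3, -2)) = -118*(13 - (-5 + 11)) = -118*(13 - 1*6) = -118*(13 - 6) = -118*7 = -826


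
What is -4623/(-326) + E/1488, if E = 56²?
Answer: 493835/30318 ≈ 16.289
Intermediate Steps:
E = 3136
-4623/(-326) + E/1488 = -4623/(-326) + 3136/1488 = -4623*(-1/326) + 3136*(1/1488) = 4623/326 + 196/93 = 493835/30318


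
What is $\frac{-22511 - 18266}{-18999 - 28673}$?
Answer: $\frac{40777}{47672} \approx 0.85537$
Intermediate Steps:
$\frac{-22511 - 18266}{-18999 - 28673} = - \frac{40777}{-47672} = \left(-40777\right) \left(- \frac{1}{47672}\right) = \frac{40777}{47672}$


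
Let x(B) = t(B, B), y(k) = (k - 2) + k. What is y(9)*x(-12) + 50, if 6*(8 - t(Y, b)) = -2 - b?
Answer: 454/3 ≈ 151.33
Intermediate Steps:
y(k) = -2 + 2*k (y(k) = (-2 + k) + k = -2 + 2*k)
t(Y, b) = 25/3 + b/6 (t(Y, b) = 8 - (-2 - b)/6 = 8 + (⅓ + b/6) = 25/3 + b/6)
x(B) = 25/3 + B/6
y(9)*x(-12) + 50 = (-2 + 2*9)*(25/3 + (⅙)*(-12)) + 50 = (-2 + 18)*(25/3 - 2) + 50 = 16*(19/3) + 50 = 304/3 + 50 = 454/3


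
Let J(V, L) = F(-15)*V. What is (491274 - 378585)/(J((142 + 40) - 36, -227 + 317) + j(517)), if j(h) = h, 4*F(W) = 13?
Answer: 75126/661 ≈ 113.66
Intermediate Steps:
F(W) = 13/4 (F(W) = (1/4)*13 = 13/4)
J(V, L) = 13*V/4
(491274 - 378585)/(J((142 + 40) - 36, -227 + 317) + j(517)) = (491274 - 378585)/(13*((142 + 40) - 36)/4 + 517) = 112689/(13*(182 - 36)/4 + 517) = 112689/((13/4)*146 + 517) = 112689/(949/2 + 517) = 112689/(1983/2) = 112689*(2/1983) = 75126/661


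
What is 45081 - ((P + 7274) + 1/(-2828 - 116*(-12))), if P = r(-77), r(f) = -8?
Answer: 54302341/1436 ≈ 37815.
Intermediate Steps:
P = -8
45081 - ((P + 7274) + 1/(-2828 - 116*(-12))) = 45081 - ((-8 + 7274) + 1/(-2828 - 116*(-12))) = 45081 - (7266 + 1/(-2828 + 1392)) = 45081 - (7266 + 1/(-1436)) = 45081 - (7266 - 1/1436) = 45081 - 1*10433975/1436 = 45081 - 10433975/1436 = 54302341/1436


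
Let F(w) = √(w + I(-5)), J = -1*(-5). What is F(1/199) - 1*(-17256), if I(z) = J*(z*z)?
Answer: 17256 + 6*√137509/199 ≈ 17267.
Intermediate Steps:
J = 5
I(z) = 5*z² (I(z) = 5*(z*z) = 5*z²)
F(w) = √(125 + w) (F(w) = √(w + 5*(-5)²) = √(w + 5*25) = √(w + 125) = √(125 + w))
F(1/199) - 1*(-17256) = √(125 + 1/199) - 1*(-17256) = √(125 + 1/199) + 17256 = √(24876/199) + 17256 = 6*√137509/199 + 17256 = 17256 + 6*√137509/199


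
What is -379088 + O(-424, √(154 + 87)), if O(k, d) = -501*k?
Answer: -166664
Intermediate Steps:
-379088 + O(-424, √(154 + 87)) = -379088 - 501*(-424) = -379088 + 212424 = -166664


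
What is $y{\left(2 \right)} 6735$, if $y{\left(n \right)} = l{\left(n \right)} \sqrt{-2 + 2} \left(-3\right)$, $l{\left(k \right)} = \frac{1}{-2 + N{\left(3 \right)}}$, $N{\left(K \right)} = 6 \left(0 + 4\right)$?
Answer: $0$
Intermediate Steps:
$N{\left(K \right)} = 24$ ($N{\left(K \right)} = 6 \cdot 4 = 24$)
$l{\left(k \right)} = \frac{1}{22}$ ($l{\left(k \right)} = \frac{1}{-2 + 24} = \frac{1}{22}$)
$y{\left(n \right)} = 0$ ($y{\left(n \right)} = \frac{\sqrt{-2 + 2}}{22} \left(-3\right) = \frac{\sqrt{0}}{22} \left(-3\right) = \frac{1}{22} \cdot 0 \left(-3\right) = 0 \left(-3\right) = 0$)
$y{\left(2 \right)} 6735 = 0 \cdot 6735 = 0$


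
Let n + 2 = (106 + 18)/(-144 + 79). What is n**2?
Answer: 64516/4225 ≈ 15.270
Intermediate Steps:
n = -254/65 (n = -2 + (106 + 18)/(-144 + 79) = -2 + 124/(-65) = -2 + 124*(-1/65) = -2 - 124/65 = -254/65 ≈ -3.9077)
n**2 = (-254/65)**2 = 64516/4225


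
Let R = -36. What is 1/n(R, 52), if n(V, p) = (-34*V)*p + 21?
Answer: 1/63669 ≈ 1.5706e-5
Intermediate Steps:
n(V, p) = 21 - 34*V*p (n(V, p) = -34*V*p + 21 = 21 - 34*V*p)
1/n(R, 52) = 1/(21 - 34*(-36)*52) = 1/(21 + 63648) = 1/63669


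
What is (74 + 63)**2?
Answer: 18769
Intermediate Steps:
(74 + 63)**2 = 137**2 = 18769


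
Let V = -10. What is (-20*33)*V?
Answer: 6600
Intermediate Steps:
(-20*33)*V = -20*33*(-10) = -660*(-10) = 6600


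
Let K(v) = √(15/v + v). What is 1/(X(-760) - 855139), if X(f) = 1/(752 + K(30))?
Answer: -967116885129/827019364746198877 + √122/827019364746198877 ≈ -1.1694e-6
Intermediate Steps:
K(v) = √(v + 15/v)
X(f) = 1/(752 + √122/2) (X(f) = 1/(752 + √(30 + 15/30)) = 1/(752 + √(30 + 15*(1/30))) = 1/(752 + √(30 + ½)) = 1/(752 + √(61/2)) = 1/(752 + √122/2))
1/(X(-760) - 855139) = 1/((1504/1130947 - √122/1130947) - 855139) = 1/(-967116885129/1130947 - √122/1130947)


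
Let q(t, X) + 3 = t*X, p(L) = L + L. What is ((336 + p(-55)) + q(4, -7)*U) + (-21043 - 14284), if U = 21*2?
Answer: -36403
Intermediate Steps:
p(L) = 2*L
q(t, X) = -3 + X*t (q(t, X) = -3 + t*X = -3 + X*t)
U = 42
((336 + p(-55)) + q(4, -7)*U) + (-21043 - 14284) = ((336 + 2*(-55)) + (-3 - 7*4)*42) + (-21043 - 14284) = ((336 - 110) + (-3 - 28)*42) - 35327 = (226 - 31*42) - 35327 = (226 - 1302) - 35327 = -1076 - 35327 = -36403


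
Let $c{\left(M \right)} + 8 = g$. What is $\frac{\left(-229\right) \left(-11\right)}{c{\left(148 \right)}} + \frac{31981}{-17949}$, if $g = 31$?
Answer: $\frac{44477968}{412827} \approx 107.74$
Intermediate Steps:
$c{\left(M \right)} = 23$ ($c{\left(M \right)} = -8 + 31 = 23$)
$\frac{\left(-229\right) \left(-11\right)}{c{\left(148 \right)}} + \frac{31981}{-17949} = \frac{\left(-229\right) \left(-11\right)}{23} + \frac{31981}{-17949} = 2519 \cdot \frac{1}{23} + 31981 \left(- \frac{1}{17949}\right) = \frac{2519}{23} - \frac{31981}{17949} = \frac{44477968}{412827}$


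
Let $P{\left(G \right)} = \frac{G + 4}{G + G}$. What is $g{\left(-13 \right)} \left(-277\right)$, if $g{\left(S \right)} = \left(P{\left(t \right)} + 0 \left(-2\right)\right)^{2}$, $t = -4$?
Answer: $0$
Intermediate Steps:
$P{\left(G \right)} = \frac{4 + G}{2 G}$
$g{\left(S \right)} = 0$ ($g{\left(S \right)} = \left(\frac{4 - 4}{2 \left(-4\right)} + 0 \left(-2\right)\right)^{2} = \left(\frac{1}{2} \left(- \frac{1}{4}\right) 0 + 0\right)^{2} = \left(0 + 0\right)^{2} = 0^{2} = 0$)
$g{\left(-13 \right)} \left(-277\right) = 0 \left(-277\right) = 0$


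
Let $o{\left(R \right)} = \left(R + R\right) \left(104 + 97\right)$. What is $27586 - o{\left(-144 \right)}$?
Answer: $85474$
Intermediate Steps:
$o{\left(R \right)} = 402 R$ ($o{\left(R \right)} = 2 R 201 = 402 R$)
$27586 - o{\left(-144 \right)} = 27586 - 402 \left(-144\right) = 27586 - -57888 = 27586 + 57888 = 85474$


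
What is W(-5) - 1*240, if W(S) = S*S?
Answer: -215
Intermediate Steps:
W(S) = S²
W(-5) - 1*240 = (-5)² - 1*240 = 25 - 240 = -215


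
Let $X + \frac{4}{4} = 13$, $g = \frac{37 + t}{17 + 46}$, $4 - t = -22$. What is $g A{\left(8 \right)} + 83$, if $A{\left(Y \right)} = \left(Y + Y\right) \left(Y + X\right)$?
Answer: $403$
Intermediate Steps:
$t = 26$ ($t = 4 - -22 = 4 + 22 = 26$)
$g = 1$ ($g = \frac{37 + 26}{17 + 46} = \frac{63}{63} = 63 \cdot \frac{1}{63} = 1$)
$X = 12$ ($X = -1 + 13 = 12$)
$A{\left(Y \right)} = 2 Y \left(12 + Y\right)$ ($A{\left(Y \right)} = \left(Y + Y\right) \left(Y + 12\right) = 2 Y \left(12 + Y\right)$)
$g A{\left(8 \right)} + 83 = 1 \cdot 2 \cdot 8 \left(12 + 8\right) + 83 = 1 \cdot 2 \cdot 8 \cdot 20 + 83 = 1 \cdot 320 + 83 = 320 + 83 = 403$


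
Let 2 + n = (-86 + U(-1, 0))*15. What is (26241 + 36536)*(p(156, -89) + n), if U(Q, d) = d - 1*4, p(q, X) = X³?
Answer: -44340713417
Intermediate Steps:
U(Q, d) = -4 + d (U(Q, d) = d - 4 = -4 + d)
n = -1352 (n = -2 + (-86 + (-4 + 0))*15 = -2 + (-86 - 4)*15 = -2 - 90*15 = -2 - 1350 = -1352)
(26241 + 36536)*(p(156, -89) + n) = (26241 + 36536)*((-89)³ - 1352) = 62777*(-704969 - 1352) = 62777*(-706321) = -44340713417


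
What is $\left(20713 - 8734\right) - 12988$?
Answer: $-1009$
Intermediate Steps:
$\left(20713 - 8734\right) - 12988 = 11979 - 12988 = -1009$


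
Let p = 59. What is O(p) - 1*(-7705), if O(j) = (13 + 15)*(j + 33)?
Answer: 10281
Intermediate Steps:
O(j) = 924 + 28*j (O(j) = 28*(33 + j) = 924 + 28*j)
O(p) - 1*(-7705) = (924 + 28*59) - 1*(-7705) = (924 + 1652) + 7705 = 2576 + 7705 = 10281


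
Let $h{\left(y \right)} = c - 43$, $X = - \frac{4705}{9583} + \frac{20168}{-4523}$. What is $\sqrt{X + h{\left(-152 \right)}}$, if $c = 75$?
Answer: $\frac{\sqrt{37121079676569}}{1171457} \approx 5.201$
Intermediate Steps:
$X = - \frac{214550659}{43343909}$ ($X = \left(-4705\right) \frac{1}{9583} + 20168 \left(- \frac{1}{4523}\right) = - \frac{4705}{9583} - \frac{20168}{4523} = - \frac{214550659}{43343909} \approx -4.95$)
$h{\left(y \right)} = 32$ ($h{\left(y \right)} = 75 - 43 = 32$)
$\sqrt{X + h{\left(-152 \right)}} = \sqrt{- \frac{214550659}{43343909} + 32} = \sqrt{\frac{1172454429}{43343909}} = \frac{\sqrt{37121079676569}}{1171457}$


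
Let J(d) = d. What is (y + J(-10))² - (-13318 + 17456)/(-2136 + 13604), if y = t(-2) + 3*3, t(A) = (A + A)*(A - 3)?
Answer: 2067905/5734 ≈ 360.64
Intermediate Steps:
t(A) = 2*A*(-3 + A) (t(A) = (2*A)*(-3 + A) = 2*A*(-3 + A))
y = 29 (y = 2*(-2)*(-3 - 2) + 3*3 = 2*(-2)*(-5) + 9 = 20 + 9 = 29)
(y + J(-10))² - (-13318 + 17456)/(-2136 + 13604) = (29 - 10)² - (-13318 + 17456)/(-2136 + 13604) = 19² - 4138/11468 = 361 - 4138/11468 = 361 - 1*2069/5734 = 361 - 2069/5734 = 2067905/5734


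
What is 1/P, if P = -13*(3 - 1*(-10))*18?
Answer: -1/3042 ≈ -0.00032873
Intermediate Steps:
P = -3042 (P = -13*(3 + 10)*18 = -13*13*18 = -169*18 = -3042)
1/P = 1/(-3042) = -1/3042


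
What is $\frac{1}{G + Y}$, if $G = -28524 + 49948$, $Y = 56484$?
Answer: $\frac{1}{77908} \approx 1.2836 \cdot 10^{-5}$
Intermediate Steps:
$G = 21424$
$\frac{1}{G + Y} = \frac{1}{21424 + 56484} = \frac{1}{77908}$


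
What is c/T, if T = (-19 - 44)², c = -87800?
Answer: -87800/3969 ≈ -22.121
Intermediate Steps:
T = 3969 (T = (-63)² = 3969)
c/T = -87800/3969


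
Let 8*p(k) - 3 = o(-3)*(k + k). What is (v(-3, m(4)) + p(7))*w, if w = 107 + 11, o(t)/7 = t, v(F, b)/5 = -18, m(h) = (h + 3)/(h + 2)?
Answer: -59649/4 ≈ -14912.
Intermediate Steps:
m(h) = (3 + h)/(2 + h)
v(F, b) = -90 (v(F, b) = 5*(-18) = -90)
o(t) = 7*t
p(k) = 3/8 - 21*k/4 (p(k) = 3/8 + ((7*(-3))*(k + k))/8 = 3/8 + (-42*k)/8 = 3/8 - 21*k/4)
w = 118
(v(-3, m(4)) + p(7))*w = (-90 + (3/8 - 21/4*7))*118 = (-90 + (3/8 - 147/4))*118 = (-90 - 291/8)*118 = -1011/8*118 = -59649/4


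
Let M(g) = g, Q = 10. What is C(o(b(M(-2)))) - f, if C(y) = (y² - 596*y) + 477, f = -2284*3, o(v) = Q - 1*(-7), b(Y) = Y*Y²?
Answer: -2514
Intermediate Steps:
b(Y) = Y³
o(v) = 17 (o(v) = 10 - 1*(-7) = 10 + 7 = 17)
f = -6852
C(y) = 477 + y² - 596*y
C(o(b(M(-2)))) - f = (477 + 17² - 596*17) - 1*(-6852) = (477 + 289 - 10132) + 6852 = -9366 + 6852 = -2514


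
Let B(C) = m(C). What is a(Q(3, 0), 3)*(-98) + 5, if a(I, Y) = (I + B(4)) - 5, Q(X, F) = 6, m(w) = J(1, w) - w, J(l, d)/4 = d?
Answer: -1269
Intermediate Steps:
J(l, d) = 4*d
m(w) = 3*w (m(w) = 4*w - w = 3*w)
B(C) = 3*C
a(I, Y) = 7 + I (a(I, Y) = (I + 3*4) - 5 = (I + 12) - 5 = (12 + I) - 5 = 7 + I)
a(Q(3, 0), 3)*(-98) + 5 = (7 + 6)*(-98) + 5 = 13*(-98) + 5 = -1274 + 5 = -1269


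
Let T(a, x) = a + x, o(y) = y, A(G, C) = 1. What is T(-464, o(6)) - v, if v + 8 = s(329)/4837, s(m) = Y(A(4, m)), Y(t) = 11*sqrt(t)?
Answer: -2176661/4837 ≈ -450.00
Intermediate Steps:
s(m) = 11 (s(m) = 11*sqrt(1) = 11*1 = 11)
v = -38685/4837 (v = -8 + 11/4837 = -38685/4837 ≈ -7.9977)
T(-464, o(6)) - v = (-464 + 6) - 1*(-38685/4837) = -458 + 38685/4837 = -2176661/4837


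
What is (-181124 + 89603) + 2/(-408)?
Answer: -18670285/204 ≈ -91521.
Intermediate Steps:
(-181124 + 89603) + 2/(-408) = -91521 - 1/408*2 = -91521 - 1/204 = -18670285/204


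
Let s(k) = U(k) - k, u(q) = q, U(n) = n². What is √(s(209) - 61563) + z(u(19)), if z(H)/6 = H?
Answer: 114 + I*√18091 ≈ 114.0 + 134.5*I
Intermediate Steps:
s(k) = k² - k
z(H) = 6*H
√(s(209) - 61563) + z(u(19)) = √(209*(-1 + 209) - 61563) + 6*19 = √(209*208 - 61563) + 114 = √(43472 - 61563) + 114 = √(-18091) + 114 = I*√18091 + 114 = 114 + I*√18091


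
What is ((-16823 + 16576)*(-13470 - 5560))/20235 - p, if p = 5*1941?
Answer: -2017687/213 ≈ -9472.7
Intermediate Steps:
p = 9705
((-16823 + 16576)*(-13470 - 5560))/20235 - p = ((-16823 + 16576)*(-13470 - 5560))/20235 - 1*9705 = -247*(-19030)*(1/20235) - 9705 = 4700410*(1/20235) - 9705 = 49478/213 - 9705 = -2017687/213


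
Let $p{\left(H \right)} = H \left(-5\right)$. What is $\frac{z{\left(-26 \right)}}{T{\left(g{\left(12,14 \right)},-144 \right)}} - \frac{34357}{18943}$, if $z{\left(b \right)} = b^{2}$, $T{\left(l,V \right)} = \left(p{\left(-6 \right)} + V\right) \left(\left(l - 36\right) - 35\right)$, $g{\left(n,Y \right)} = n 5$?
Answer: $- \frac{796795}{625119} \approx -1.2746$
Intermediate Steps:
$g{\left(n,Y \right)} = 5 n$
$p{\left(H \right)} = - 5 H$
$T{\left(l,V \right)} = \left(-71 + l\right) \left(30 + V\right)$ ($T{\left(l,V \right)} = \left(\left(-5\right) \left(-6\right) + V\right) \left(\left(l - 36\right) - 35\right) = \left(30 + V\right) \left(\left(l - 36\right) - 35\right) = \left(30 + V\right) \left(\left(-36 + l\right) - 35\right) = \left(30 + V\right) \left(-71 + l\right) = \left(-71 + l\right) \left(30 + V\right)$)
$\frac{z{\left(-26 \right)}}{T{\left(g{\left(12,14 \right)},-144 \right)}} - \frac{34357}{18943} = \frac{\left(-26\right)^{2}}{-2130 - -10224 + 30 \cdot 5 \cdot 12 - 144 \cdot 5 \cdot 12} - \frac{34357}{18943} = \frac{676}{-2130 + 10224 + 30 \cdot 60 - 8640} - \frac{34357}{18943} = \frac{676}{-2130 + 10224 + 1800 - 8640} - \frac{34357}{18943} = \frac{676}{1254} - \frac{34357}{18943} = 676 \cdot \frac{1}{1254} - \frac{34357}{18943} = \frac{338}{627} - \frac{34357}{18943} = - \frac{796795}{625119}$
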